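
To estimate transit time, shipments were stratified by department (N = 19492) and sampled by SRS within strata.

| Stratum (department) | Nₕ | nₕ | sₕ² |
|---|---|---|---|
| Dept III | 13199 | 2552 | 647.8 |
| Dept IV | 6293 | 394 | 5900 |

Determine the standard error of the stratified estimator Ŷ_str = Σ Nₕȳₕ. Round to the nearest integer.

Var(Ŷ_str) = Σₕ Nₕ²(1 − fₕ)sₕ²/nₕ.
Dept III: 13199²·(1 − 2552/13199)·647.8/2552 = 3.567209 × 10^7.
Dept IV: 6293²·(1 − 394/6293)·5900/394 = 5.5589391 × 10^8.
Sum = 5.91566 × 10^8.
SE = √(5.91566 × 10^8) = 24322.

24322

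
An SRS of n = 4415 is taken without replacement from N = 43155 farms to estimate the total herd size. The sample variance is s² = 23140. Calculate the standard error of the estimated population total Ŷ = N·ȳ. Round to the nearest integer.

93608

Var(Ŷ) = N²·Var(ȳ) = N²·(1 − n/N)·s²/n.
f = 4415/43155 = 0.10230564; Var(ȳ) = 0.89769436·23140/4415 = 4.7050164.
Var(Ŷ) = 43155² · 4.7050164 = 8.7624062 × 10^9.
SE(Ŷ) = √(8.7624062 × 10^9) = 93608.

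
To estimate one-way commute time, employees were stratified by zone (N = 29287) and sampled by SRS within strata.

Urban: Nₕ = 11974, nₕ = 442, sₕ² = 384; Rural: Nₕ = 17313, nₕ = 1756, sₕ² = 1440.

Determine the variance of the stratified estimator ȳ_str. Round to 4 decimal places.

0.3974

Var(ȳ_str) = Σₕ Wₕ²(1 − fₕ)sₕ²/nₕ with Wₕ = Nₕ/N, N = 29287.
Urban: Wₕ = 0.40885034; term = 0.40885034²·(1 − 0.03691331)·384/442 = 0.13986307.
Rural: Wₕ = 0.59114966; term = 0.59114966²·(1 − 0.10142667)·1440/1756 = 0.25750543.
Sum = 0.3973685.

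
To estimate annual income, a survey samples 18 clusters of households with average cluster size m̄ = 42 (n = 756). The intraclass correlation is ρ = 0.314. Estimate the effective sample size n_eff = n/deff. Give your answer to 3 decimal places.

deff = 1 + (42 − 1)·0.314 = 1 + 12.874 = 13.874.
n_eff = 756 / 13.874 = 54.490.

54.490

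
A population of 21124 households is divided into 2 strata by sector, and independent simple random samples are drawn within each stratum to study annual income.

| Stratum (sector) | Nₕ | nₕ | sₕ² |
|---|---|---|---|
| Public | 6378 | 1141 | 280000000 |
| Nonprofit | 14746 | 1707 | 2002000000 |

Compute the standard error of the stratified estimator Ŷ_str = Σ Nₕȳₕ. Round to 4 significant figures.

1.529 × 10^7

Var(Ŷ_str) = Σₕ Nₕ²(1 − fₕ)sₕ²/nₕ.
Public: 6378²·(1 − 1141/6378)·280000000/1141 = 8.1967082 × 10^12.
Nonprofit: 14746²·(1 − 1707/14746)·2002000000/1707 = 2.2550131 × 10^14.
Sum = 2.3369802 × 10^14.
SE = √(2.3369802 × 10^14) = 1.529 × 10^7.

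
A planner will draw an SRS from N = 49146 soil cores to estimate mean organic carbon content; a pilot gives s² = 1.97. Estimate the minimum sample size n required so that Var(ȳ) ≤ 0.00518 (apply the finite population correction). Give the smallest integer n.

Without fpc, n₀ = s²/D = 1.97/0.00518 = 380.3089.
With fpc, (1 − n/N)·s²/n ≤ D requires n ≥ n₀/(1 + n₀/N) = 380.3089/(1 + 380.3089/49146) = 377.3885.
Rounding up, n = 378.

378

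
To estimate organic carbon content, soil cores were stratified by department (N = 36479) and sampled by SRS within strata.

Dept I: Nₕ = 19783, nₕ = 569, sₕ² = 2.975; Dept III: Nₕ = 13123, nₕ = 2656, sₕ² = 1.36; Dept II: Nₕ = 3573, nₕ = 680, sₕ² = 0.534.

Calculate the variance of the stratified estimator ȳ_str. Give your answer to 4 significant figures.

Var(ȳ_str) = Σₕ Wₕ²(1 − fₕ)sₕ²/nₕ with Wₕ = Nₕ/N, N = 36479.
Dept I: Wₕ = 0.54231202; term = 0.54231202²·(1 − 0.02876207)·2.975/569 = 0.0014934779.
Dept III: Wₕ = 0.35974122; term = 0.35974122²·(1 − 0.20239275)·1.36/2656 = 5.2854302 × 10^-5.
Dept II: Wₕ = 0.09794676; term = 0.09794676²·(1 − 0.19031626)·0.534/680 = 6.0999735 × 10^-6.
Sum = 0.0015524322.

0.001552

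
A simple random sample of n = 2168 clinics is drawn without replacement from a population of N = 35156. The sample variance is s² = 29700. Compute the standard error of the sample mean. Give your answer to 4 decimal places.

Under SRS without replacement, Var(ȳ) = (1 − f)·s²/n with f = n/N = 2168/35156 = 0.06166799.
Var(ȳ) = (1 − 0.06166799)·29700/2168 = 0.93833201·13.699262 = 12.854456.
SE(ȳ) = √(12.854456) = 3.5853.

3.5853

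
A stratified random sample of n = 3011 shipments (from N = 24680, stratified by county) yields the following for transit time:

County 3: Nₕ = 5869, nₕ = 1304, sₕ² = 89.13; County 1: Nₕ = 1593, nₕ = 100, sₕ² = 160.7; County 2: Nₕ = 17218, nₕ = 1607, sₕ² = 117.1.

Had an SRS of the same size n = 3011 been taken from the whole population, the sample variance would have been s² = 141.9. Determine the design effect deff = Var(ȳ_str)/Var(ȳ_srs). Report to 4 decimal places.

1.0014

Var(ȳ_str) = Σ Wₕ²(1−fₕ)sₕ²/nₕ with Wₕ = Nₕ/24680:
  County 3: (5869/24680)²·(1−1304/5869)·89.13/1304 = 0.0030064978
  County 1: (1593/24680)²·(1−100/1593)·160.7/100 = 0.0062748182
  County 2: (17218/24680)²·(1−1607/17218)·117.1/1607 = 0.032156157
  → Var(ȳ_str) = 0.041437473.
Var(ȳ_srs) = (1 − 3011/24680)·141.9/3011 = 0.041377605.
deff = 0.041437473 / 0.041377605 = 1.0014.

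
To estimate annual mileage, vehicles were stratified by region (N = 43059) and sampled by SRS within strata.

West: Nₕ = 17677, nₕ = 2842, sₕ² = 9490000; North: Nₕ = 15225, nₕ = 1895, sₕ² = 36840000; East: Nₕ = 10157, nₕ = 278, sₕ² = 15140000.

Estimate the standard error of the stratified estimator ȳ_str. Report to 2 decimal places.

74.48

Var(ȳ_str) = Σₕ Wₕ²(1 − fₕ)sₕ²/nₕ with Wₕ = Nₕ/N, N = 43059.
West: Wₕ = 0.41052974; term = 0.41052974²·(1 − 0.16077389)·9490000/2842 = 472.29176.
North: Wₕ = 0.35358462; term = 0.35358462²·(1 − 0.12446634)·36840000/1895 = 2127.9919.
East: Wₕ = 0.23588565; term = 0.23588565²·(1 − 0.02737029)·15140000/278 = 2947.3495.
Sum = 5547.6332.
SE = √(5547.6332) = 74.48.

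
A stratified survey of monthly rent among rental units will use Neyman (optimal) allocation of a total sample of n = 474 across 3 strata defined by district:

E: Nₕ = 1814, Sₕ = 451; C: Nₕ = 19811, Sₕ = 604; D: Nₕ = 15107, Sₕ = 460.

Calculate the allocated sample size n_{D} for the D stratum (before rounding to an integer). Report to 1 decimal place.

Neyman allocation: nₕ = n·NₕSₕ / Σⱼ NⱼSⱼ.
Σ NⱼSⱼ = 1814·451 + 19811·604 + 15107·460 = 1.9733178 × 10^7.
n_{D} = 474·15107·460 / (1.9733178 × 10^7) = 166.9.

166.9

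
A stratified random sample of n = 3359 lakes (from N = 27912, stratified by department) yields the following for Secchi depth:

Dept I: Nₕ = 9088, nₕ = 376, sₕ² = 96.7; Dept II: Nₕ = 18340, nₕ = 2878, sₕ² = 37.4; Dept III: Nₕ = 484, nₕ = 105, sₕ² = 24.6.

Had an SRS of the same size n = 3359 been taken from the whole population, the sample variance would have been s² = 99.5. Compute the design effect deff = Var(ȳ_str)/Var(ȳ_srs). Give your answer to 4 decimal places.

1.1867

Var(ȳ_str) = Σ Wₕ²(1−fₕ)sₕ²/nₕ with Wₕ = Nₕ/27912:
  Dept I: (9088/27912)²·(1−376/9088)·96.7/376 = 0.026136227
  Dept II: (18340/27912)²·(1−2878/18340)·37.4/2878 = 0.0047300301
  Dept III: (484/27912)²·(1−105/484)·24.6/105 = 5.5163075 × 10^-5
  → Var(ȳ_str) = 0.03092142.
Var(ȳ_srs) = (1 − 3359/27912)·99.5/3359 = 0.026057136.
deff = 0.03092142 / 0.026057136 = 1.1867.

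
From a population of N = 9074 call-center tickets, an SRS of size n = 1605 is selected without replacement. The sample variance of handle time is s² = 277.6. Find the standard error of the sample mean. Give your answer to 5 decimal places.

Under SRS without replacement, Var(ȳ) = (1 − f)·s²/n with f = n/N = 1605/9074 = 0.17687899.
Var(ȳ) = (1 − 0.17687899)·277.6/1605 = 0.82312101·0.1729595 = 0.1423666.
SE(ȳ) = √(0.1423666) = 0.37731.

0.37731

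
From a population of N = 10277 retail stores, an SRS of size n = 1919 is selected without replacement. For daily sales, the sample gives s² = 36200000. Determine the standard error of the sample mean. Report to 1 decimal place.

Under SRS without replacement, Var(ȳ) = (1 − f)·s²/n with f = n/N = 1919/10277 = 0.18672764.
Var(ȳ) = (1 − 0.18672764)·36200000/1919 = 0.81327236·18863.992 = 15341.563.
SE(ȳ) = √(15341.563) = 123.9.

123.9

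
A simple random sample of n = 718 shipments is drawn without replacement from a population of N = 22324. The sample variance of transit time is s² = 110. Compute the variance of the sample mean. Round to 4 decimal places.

Under SRS without replacement, Var(ȳ) = (1 − f)·s²/n with f = n/N = 718/22324 = 0.03216269.
Var(ȳ) = (1 − 0.03216269)·110/718 = 0.96783731·0.15320334 = 0.14827591.

0.1483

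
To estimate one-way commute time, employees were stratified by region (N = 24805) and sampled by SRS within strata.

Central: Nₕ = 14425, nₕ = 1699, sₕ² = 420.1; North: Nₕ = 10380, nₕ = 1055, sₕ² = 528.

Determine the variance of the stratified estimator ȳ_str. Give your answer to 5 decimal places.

Var(ȳ_str) = Σₕ Wₕ²(1 − fₕ)sₕ²/nₕ with Wₕ = Nₕ/N, N = 24805.
Central: Wₕ = 0.58153598; term = 0.58153598²·(1 − 0.11778163)·420.1/1699 = 0.073771494.
North: Wₕ = 0.41846402; term = 0.41846402²·(1 − 0.10163776)·528/1055 = 0.078731621.
Sum = 0.15250312.

0.15250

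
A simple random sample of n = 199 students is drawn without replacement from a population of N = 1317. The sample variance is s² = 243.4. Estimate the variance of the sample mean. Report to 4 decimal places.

1.0383

Under SRS without replacement, Var(ȳ) = (1 − f)·s²/n with f = n/N = 199/1317 = 0.15110099.
Var(ȳ) = (1 − 0.15110099)·243.4/199 = 0.84889901·1.2231156 = 1.0383016.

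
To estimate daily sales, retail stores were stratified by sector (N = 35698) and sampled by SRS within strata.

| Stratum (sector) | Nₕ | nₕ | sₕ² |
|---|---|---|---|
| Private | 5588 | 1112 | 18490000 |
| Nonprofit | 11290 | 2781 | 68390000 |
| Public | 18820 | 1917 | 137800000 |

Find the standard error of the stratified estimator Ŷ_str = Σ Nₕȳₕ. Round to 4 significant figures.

5.064 × 10^6

Var(Ŷ_str) = Σₕ Nₕ²(1 − fₕ)sₕ²/nₕ.
Private: 5588²·(1 − 1112/5588)·18490000/1112 = 4.1589012 × 10^11.
Nonprofit: 11290²·(1 − 2781/11290)·68390000/2781 = 2.3624579 × 10^12.
Public: 18820²·(1 − 1917/18820)·137800000/1917 = 2.286707 × 10^13.
Sum = 2.5645418 × 10^13.
SE = √(2.5645418 × 10^13) = 5.064 × 10^6.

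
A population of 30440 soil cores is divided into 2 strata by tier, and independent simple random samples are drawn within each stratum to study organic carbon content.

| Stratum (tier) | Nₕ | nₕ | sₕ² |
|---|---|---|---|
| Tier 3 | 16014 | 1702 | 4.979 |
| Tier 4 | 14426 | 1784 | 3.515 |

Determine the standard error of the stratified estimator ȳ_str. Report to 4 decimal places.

0.0333

Var(ȳ_str) = Σₕ Wₕ²(1 − fₕ)sₕ²/nₕ with Wₕ = Nₕ/N, N = 30440.
Tier 3: Wₕ = 0.52608410; term = 0.52608410²·(1 − 0.10628200)·4.979/1702 = 7.2359145 × 10^-4.
Tier 4: Wₕ = 0.47391590; term = 0.47391590²·(1 − 0.12366560)·3.515/1784 = 3.8779562 × 10^-4.
Sum = 0.0011113871.
SE = √(0.0011113871) = 0.0333.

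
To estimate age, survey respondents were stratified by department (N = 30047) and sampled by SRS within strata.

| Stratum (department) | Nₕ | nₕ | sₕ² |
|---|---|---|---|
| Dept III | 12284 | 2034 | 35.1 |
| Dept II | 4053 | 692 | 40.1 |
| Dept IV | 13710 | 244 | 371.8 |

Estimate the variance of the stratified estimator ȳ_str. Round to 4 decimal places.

Var(ȳ_str) = Σₕ Wₕ²(1 − fₕ)sₕ²/nₕ with Wₕ = Nₕ/N, N = 30047.
Dept III: Wₕ = 0.40882617; term = 0.40882617²·(1 − 0.16558124)·35.1/2034 = 0.0024066759.
Dept II: Wₕ = 0.13488867; term = 0.13488867²·(1 − 0.17073773)·40.1/692 = 8.7434164 × 10^-4.
Dept IV: Wₕ = 0.45628515; term = 0.45628515²·(1 − 0.01779723)·371.8/244 = 0.31159709.
Sum = 0.31487811.

0.3149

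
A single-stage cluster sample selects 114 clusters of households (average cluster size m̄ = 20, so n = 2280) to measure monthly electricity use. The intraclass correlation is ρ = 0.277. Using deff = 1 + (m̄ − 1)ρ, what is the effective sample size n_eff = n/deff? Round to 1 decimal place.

deff = 1 + (20 − 1)·0.277 = 1 + 5.263 = 6.263.
n_eff = 2280 / 6.263 = 364.0.

364.0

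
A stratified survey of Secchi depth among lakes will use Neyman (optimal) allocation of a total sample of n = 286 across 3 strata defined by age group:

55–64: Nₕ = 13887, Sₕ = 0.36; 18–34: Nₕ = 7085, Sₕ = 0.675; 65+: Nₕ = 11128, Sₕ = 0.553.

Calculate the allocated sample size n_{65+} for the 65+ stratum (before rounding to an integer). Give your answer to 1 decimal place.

110.4

Neyman allocation: nₕ = n·NₕSₕ / Σⱼ NⱼSⱼ.
Σ NⱼSⱼ = 13887·0.36 + 7085·0.675 + 11128·0.553 = 15935.479.
n_{65+} = 286·11128·0.553 / 15935.479 = 110.4.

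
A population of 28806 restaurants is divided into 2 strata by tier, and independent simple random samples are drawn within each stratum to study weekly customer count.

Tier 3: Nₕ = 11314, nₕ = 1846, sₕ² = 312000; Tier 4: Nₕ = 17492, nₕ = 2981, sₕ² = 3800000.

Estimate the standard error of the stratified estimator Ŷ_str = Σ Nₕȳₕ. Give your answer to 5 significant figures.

Var(Ŷ_str) = Σₕ Nₕ²(1 − fₕ)sₕ²/nₕ.
Tier 3: 11314²·(1 − 1846/11314)·312000/1846 = 1.810495 × 10^10.
Tier 4: 17492²·(1 − 2981/17492)·3800000/2981 = 3.2356269 × 10^11.
Sum = 3.4166764 × 10^11.
SE = √(3.4166764 × 10^11) = 584520.

584520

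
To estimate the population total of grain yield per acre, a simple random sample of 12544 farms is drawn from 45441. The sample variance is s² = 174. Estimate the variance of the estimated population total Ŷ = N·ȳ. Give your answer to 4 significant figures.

Var(Ŷ) = N²·Var(ȳ) = N²·(1 − n/N)·s²/n.
f = 12544/45441 = 0.27605026; Var(ȳ) = 0.72394974·174/12544 = 0.010042032.
Var(Ŷ) = 45441² · 0.010042032 = 2.0735636 × 10^7.

2.074 × 10^7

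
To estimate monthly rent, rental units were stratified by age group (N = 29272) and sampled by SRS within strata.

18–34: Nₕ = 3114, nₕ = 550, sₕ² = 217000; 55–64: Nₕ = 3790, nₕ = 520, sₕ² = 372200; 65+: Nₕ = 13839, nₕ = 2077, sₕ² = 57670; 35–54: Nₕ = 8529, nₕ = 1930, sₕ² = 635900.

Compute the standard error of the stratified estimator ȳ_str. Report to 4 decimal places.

Var(ȳ_str) = Σₕ Wₕ²(1 − fₕ)sₕ²/nₕ with Wₕ = Nₕ/N, N = 29272.
18–34: Wₕ = 0.10638153; term = 0.10638153²·(1 − 0.17662171)·217000/550 = 3.6764518.
55–64: Wₕ = 0.12947527; term = 0.12947527²·(1 − 0.13720317)·372200/520 = 10.352737.
65+: Wₕ = 0.47277262; term = 0.47277262²·(1 − 0.15008310)·57670/2077 = 5.2746609.
35–54: Wₕ = 0.29137059; term = 0.29137059²·(1 − 0.22628679)·635900/1930 = 21.642278.
Sum = 40.946128.
SE = √(40.946128) = 6.3989.

6.3989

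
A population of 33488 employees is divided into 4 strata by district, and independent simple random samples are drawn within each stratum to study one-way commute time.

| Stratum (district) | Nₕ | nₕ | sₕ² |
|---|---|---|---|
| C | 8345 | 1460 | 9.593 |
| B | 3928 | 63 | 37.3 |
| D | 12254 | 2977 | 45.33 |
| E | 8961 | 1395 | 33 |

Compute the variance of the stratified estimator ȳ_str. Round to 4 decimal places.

Var(ȳ_str) = Σₕ Wₕ²(1 − fₕ)sₕ²/nₕ with Wₕ = Nₕ/N, N = 33488.
C: Wₕ = 0.24919374; term = 0.24919374²·(1 − 0.17495506)·9.593/1460 = 3.3663049 × 10^-4.
B: Wₕ = 0.11729575; term = 0.11729575²·(1 − 0.01603870)·37.3/63 = 0.0080151349.
D: Wₕ = 0.36592212; term = 0.36592212²·(1 − 0.24294108)·45.33/2977 = 0.0015435258.
E: Wₕ = 0.26758839; term = 0.26758839²·(1 − 0.15567459)·33/1395 = 0.0014301583.
Sum = 0.011325449.

0.0113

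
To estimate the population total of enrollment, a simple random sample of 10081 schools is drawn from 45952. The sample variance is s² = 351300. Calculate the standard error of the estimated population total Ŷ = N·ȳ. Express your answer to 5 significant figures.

Var(Ŷ) = N²·Var(ȳ) = N²·(1 − n/N)·s²/n.
f = 10081/45952 = 0.21938109; Var(ȳ) = 0.78061891·351300/10081 = 27.2028.
Var(Ŷ) = 45952² · 27.2028 = 5.744106 × 10^10.
SE(Ŷ) = √(5.744106 × 10^10) = 239670.

239670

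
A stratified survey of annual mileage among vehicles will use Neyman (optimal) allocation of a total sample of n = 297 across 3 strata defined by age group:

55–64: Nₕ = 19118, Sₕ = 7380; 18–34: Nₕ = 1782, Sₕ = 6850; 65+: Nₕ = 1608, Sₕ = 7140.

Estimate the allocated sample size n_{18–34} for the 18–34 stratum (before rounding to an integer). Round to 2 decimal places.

Neyman allocation: nₕ = n·NₕSₕ / Σⱼ NⱼSⱼ.
Σ NⱼSⱼ = 19118·7380 + 1782·6850 + 1608·7140 = 1.6477866 × 10^8.
n_{18–34} = 297·1782·6850 / (1.6477866 × 10^8) = 22.00.

22.00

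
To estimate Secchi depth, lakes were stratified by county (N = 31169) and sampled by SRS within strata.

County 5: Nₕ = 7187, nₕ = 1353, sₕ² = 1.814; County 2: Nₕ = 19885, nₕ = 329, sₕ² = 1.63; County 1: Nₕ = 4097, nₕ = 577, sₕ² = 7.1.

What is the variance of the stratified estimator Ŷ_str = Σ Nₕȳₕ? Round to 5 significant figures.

2.1603 × 10^6

Var(Ŷ_str) = Σₕ Nₕ²(1 − fₕ)sₕ²/nₕ.
County 5: 7187²·(1 − 1353/7187)·1.814/1353 = 56215.174.
County 2: 19885²·(1 − 329/19885)·1.63/329 = 1.9266256 × 10^6.
County 1: 4097²·(1 − 577/4097)·7.1/577 = 177456.19.
Sum = 2.160297 × 10^6.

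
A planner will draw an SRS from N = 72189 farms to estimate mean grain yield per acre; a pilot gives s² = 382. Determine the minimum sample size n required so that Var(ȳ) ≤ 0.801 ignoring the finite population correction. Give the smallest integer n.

477

Without fpc, n₀ = s²/D = 382/0.801 = 476.9039.
Rounding up, n = 477.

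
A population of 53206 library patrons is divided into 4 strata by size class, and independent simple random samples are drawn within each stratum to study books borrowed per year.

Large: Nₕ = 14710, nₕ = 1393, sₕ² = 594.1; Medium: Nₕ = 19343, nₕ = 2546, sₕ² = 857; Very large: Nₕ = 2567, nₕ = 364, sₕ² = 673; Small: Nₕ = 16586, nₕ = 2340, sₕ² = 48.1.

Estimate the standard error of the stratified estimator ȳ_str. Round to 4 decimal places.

0.2712

Var(ȳ_str) = Σₕ Wₕ²(1 − fₕ)sₕ²/nₕ with Wₕ = Nₕ/N, N = 53206.
Large: Wₕ = 0.27647258; term = 0.27647258²·(1 − 0.09469748)·594.1/1393 = 0.02951252.
Medium: Wₕ = 0.36354922; term = 0.36354922²·(1 − 0.13162384)·857/2546 = 0.038632851.
Very large: Wₕ = 0.04824644; term = 0.04824644²·(1 − 0.14179977)·673/364 = 0.0036934551.
Small: Wₕ = 0.31173176; term = 0.31173176²·(1 − 0.14108284)·48.1/2340 = 0.0017157049.
Sum = 0.073554531.
SE = √(0.073554531) = 0.2712.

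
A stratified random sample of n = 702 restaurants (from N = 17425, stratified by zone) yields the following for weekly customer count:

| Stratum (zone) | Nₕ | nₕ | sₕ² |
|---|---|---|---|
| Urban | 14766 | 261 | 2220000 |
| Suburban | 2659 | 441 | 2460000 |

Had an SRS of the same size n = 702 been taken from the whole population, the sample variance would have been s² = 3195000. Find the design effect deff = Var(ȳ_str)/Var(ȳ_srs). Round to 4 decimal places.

Var(ȳ_str) = Σ Wₕ²(1−fₕ)sₕ²/nₕ with Wₕ = Nₕ/17425:
  Urban: (14766/17425)²·(1−261/14766)·2220000/261 = 5999.9481
  Suburban: (2659/17425)²·(1−441/2659)·2460000/441 = 108.35048
  → Var(ȳ_str) = 6108.2986.
Var(ȳ_srs) = (1 − 702/17425)·3195000/702 = 4367.9248.
deff = 6108.2986 / 4367.9248 = 1.3984.

1.3984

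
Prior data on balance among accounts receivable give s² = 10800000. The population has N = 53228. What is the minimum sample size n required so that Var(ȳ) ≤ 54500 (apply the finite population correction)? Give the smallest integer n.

198

Without fpc, n₀ = s²/D = 10800000/54500 = 198.1651.
With fpc, (1 − n/N)·s²/n ≤ D requires n ≥ n₀/(1 + n₀/N) = 198.1651/(1 + 198.1651/53228) = 197.4301.
Rounding up, n = 198.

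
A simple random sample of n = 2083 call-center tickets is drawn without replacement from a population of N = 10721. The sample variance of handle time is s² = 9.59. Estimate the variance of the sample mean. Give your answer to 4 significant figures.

Under SRS without replacement, Var(ȳ) = (1 − f)·s²/n with f = n/N = 2083/10721 = 0.19429158.
Var(ȳ) = (1 − 0.19429158)·9.59/2083 = 0.80570842·0.0046039366 = 0.0037094305.

0.003709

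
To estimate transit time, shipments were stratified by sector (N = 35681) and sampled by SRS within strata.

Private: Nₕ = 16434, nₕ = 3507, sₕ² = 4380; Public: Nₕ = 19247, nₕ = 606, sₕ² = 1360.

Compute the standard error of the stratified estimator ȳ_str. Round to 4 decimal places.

0.9170

Var(ȳ_str) = Σₕ Wₕ²(1 − fₕ)sₕ²/nₕ with Wₕ = Nₕ/N, N = 35681.
Private: Wₕ = 0.46058126; term = 0.46058126²·(1 − 0.21339905)·4380/3507 = 0.20840366.
Public: Wₕ = 0.53941874; term = 0.53941874²·(1 − 0.03148543)·1360/606 = 0.63244753.
Sum = 0.84085119.
SE = √(0.84085119) = 0.9170.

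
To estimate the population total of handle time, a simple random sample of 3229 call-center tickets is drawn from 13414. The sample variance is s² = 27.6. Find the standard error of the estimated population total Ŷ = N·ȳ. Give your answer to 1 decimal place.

1080.6

Var(Ŷ) = N²·Var(ȳ) = N²·(1 − n/N)·s²/n.
f = 3229/13414 = 0.24071865; Var(ȳ) = 0.75928135·27.6/3229 = 0.0064899861.
Var(Ŷ) = 13414² · 0.0064899861 = 1.1677782 × 10^6.
SE(Ŷ) = √(1.1677782 × 10^6) = 1080.6.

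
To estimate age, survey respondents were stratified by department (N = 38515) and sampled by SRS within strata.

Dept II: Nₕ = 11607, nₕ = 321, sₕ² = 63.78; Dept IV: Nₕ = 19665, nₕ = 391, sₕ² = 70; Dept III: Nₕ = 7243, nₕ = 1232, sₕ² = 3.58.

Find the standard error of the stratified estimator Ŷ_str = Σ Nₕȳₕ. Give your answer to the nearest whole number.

9696

Var(Ŷ_str) = Σₕ Nₕ²(1 − fₕ)sₕ²/nₕ.
Dept II: 11607²·(1 − 321/11607)·63.78/321 = 2.6027923 × 10^7.
Dept IV: 19665²·(1 − 391/19665)·70/391 = 6.7855818 × 10^7.
Dept III: 7243²·(1 − 1232/7243)·3.58/1232 = 126513.69.
Sum = 9.4010255 × 10^7.
SE = √(9.4010255 × 10^7) = 9696.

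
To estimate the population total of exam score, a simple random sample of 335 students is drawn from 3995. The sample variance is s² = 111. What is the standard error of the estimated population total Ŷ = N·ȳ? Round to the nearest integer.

2201

Var(Ŷ) = N²·Var(ȳ) = N²·(1 − n/N)·s²/n.
f = 335/3995 = 0.08385482; Var(ȳ) = 0.91614518·111/335 = 0.30355855.
Var(Ŷ) = 3995² · 0.30355855 = 4.844802 × 10^6.
SE(Ŷ) = √(4.844802 × 10^6) = 2201.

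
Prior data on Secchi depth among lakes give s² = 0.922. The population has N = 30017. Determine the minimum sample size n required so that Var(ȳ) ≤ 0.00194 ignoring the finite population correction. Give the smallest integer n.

Without fpc, n₀ = s²/D = 0.922/0.00194 = 475.2577.
Rounding up, n = 476.

476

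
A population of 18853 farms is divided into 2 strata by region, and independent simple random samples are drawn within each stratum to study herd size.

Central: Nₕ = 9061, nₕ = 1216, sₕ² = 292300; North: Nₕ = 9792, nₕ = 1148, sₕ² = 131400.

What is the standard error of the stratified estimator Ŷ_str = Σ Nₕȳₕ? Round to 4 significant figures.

163600

Var(Ŷ_str) = Σₕ Nₕ²(1 − fₕ)sₕ²/nₕ.
Central: 9061²·(1 − 1216/9061)·292300/1216 = 1.7086941 × 10^10.
North: 9792²·(1 − 1148/9792)·131400/1148 = 9.6881229 × 10^9.
Sum = 2.6775064 × 10^10.
SE = √(2.6775064 × 10^10) = 163600.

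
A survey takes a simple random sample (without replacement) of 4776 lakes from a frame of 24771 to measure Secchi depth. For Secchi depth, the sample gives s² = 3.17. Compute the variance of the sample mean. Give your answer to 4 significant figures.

Under SRS without replacement, Var(ȳ) = (1 − f)·s²/n with f = n/N = 4776/24771 = 0.19280610.
Var(ȳ) = (1 − 0.19280610)·3.17/4776 = 0.80719390·6.6373534 × 10^-4 = 5.3576312 × 10^-4.

5.358 × 10^-4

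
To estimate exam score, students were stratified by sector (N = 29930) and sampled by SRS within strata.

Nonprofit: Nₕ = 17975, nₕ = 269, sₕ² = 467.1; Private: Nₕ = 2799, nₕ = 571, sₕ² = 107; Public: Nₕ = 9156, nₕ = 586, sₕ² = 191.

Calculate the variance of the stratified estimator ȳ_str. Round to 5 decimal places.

Var(ȳ_str) = Σₕ Wₕ²(1 − fₕ)sₕ²/nₕ with Wₕ = Nₕ/N, N = 29930.
Nonprofit: Wₕ = 0.60056799; term = 0.60056799²·(1 − 0.01496523)·467.1/269 = 0.61692662.
Private: Wₕ = 0.09351821; term = 0.09351821²·(1 − 0.20400143)·107/571 = 0.0013045247.
Public: Wₕ = 0.30591380; term = 0.30591380²·(1 − 0.06400175)·191/586 = 0.028550185.
Sum = 0.64678133.

0.64678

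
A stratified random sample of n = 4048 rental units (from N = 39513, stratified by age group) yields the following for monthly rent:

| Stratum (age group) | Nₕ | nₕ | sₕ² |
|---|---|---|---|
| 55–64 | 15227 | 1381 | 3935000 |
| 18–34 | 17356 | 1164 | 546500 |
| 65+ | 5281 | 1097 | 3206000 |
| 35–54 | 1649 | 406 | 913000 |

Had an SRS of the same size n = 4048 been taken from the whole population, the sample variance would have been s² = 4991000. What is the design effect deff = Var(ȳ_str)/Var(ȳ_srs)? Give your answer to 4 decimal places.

0.4641

Var(ȳ_str) = Σ Wₕ²(1−fₕ)sₕ²/nₕ with Wₕ = Nₕ/39513:
  55–64: (15227/39513)²·(1−1381/15227)·3935000/1381 = 384.77755
  18–34: (17356/39513)²·(1−1164/17356)·546500/1164 = 84.509847
  65+: (5281/39513)²·(1−1097/5281)·3206000/1097 = 41.360399
  35–54: (1649/39513)²·(1−406/1649)·913000/406 = 2.952273
  → Var(ȳ_str) = 513.60007.
Var(ȳ_srs) = (1 − 4048/39513)·4991000/4048 = 1106.6417.
deff = 513.60007 / 1106.6417 = 0.4641.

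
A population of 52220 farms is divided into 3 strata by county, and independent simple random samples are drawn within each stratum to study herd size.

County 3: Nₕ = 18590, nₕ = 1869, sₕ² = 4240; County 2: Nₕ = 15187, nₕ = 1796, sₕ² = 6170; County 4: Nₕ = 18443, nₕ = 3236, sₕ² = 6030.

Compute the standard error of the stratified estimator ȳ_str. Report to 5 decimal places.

Var(ȳ_str) = Σₕ Wₕ²(1 − fₕ)sₕ²/nₕ with Wₕ = Nₕ/N, N = 52220.
County 3: Wₕ = 0.35599387; term = 0.35599387²·(1 − 0.10053792)·4240/1869 = 0.25859758.
County 2: Wₕ = 0.29082727; term = 0.29082727²·(1 − 0.11825904)·6170/1796 = 0.25620647.
County 4: Wₕ = 0.35317886; term = 0.35317886²·(1 − 0.17545952)·6030/3236 = 0.1916506.
Sum = 0.70645465.
SE = √(0.70645465) = 0.84051.

0.84051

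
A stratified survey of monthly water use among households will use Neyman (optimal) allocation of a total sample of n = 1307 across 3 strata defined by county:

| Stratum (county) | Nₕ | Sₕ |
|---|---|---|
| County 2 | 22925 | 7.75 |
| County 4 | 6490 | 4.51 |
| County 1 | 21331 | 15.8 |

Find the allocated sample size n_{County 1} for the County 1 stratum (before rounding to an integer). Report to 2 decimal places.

809.79

Neyman allocation: nₕ = n·NₕSₕ / Σⱼ NⱼSⱼ.
Σ NⱼSⱼ = 22925·7.75 + 6490·4.51 + 21331·15.8 = 543968.45.
n_{County 1} = 1307·21331·15.8 / 543968.45 = 809.79.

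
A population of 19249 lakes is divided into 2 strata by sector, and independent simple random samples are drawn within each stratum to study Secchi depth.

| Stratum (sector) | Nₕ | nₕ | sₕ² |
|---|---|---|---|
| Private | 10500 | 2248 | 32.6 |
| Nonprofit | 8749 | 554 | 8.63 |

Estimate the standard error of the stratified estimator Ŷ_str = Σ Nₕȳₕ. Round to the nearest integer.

1541

Var(Ŷ_str) = Σₕ Nₕ²(1 − fₕ)sₕ²/nₕ.
Private: 10500²·(1 − 2248/10500)·32.6/2248 = 1.2565212 × 10^6.
Nonprofit: 8749²·(1 − 554/8749)·8.63/554 = 1.1168849 × 10^6.
Sum = 2.3734061 × 10^6.
SE = √(2.3734061 × 10^6) = 1541.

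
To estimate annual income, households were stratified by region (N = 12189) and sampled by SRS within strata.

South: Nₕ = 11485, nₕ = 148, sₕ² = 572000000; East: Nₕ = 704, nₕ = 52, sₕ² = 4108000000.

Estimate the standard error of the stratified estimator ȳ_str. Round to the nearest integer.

Var(ȳ_str) = Σₕ Wₕ²(1 − fₕ)sₕ²/nₕ with Wₕ = Nₕ/N, N = 12189.
South: Wₕ = 0.94224301; term = 0.94224301²·(1 − 0.01288637)·572000000/148 = 3.3870944 × 10^6.
East: Wₕ = 0.05775699; term = 0.05775699²·(1 − 0.07386364)·4108000000/52 = 244068.2.
Sum = 3.6311626 × 10^6.
SE = √(3.6311626 × 10^6) = 1906.

1906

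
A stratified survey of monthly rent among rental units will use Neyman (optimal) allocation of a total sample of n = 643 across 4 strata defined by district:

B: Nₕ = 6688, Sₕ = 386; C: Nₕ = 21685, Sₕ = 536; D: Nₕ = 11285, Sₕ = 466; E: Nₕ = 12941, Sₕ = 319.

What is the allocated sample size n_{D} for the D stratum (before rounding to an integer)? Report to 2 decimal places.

143.33

Neyman allocation: nₕ = n·NₕSₕ / Σⱼ NⱼSⱼ.
Σ NⱼSⱼ = 6688·386 + 21685·536 + 11285·466 + 12941·319 = 2.3591717 × 10^7.
n_{D} = 643·11285·466 / (2.3591717 × 10^7) = 143.33.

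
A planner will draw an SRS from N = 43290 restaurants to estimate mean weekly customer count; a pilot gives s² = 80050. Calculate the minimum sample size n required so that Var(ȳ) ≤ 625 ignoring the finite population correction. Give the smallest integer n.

Without fpc, n₀ = s²/D = 80050/625 = 128.0800.
Rounding up, n = 129.

129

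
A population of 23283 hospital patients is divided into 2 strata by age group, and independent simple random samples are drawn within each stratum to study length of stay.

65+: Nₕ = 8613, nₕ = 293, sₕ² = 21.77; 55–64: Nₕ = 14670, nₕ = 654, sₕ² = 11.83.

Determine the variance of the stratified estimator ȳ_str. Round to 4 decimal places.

0.0167

Var(ȳ_str) = Σₕ Wₕ²(1 − fₕ)sₕ²/nₕ with Wₕ = Nₕ/N, N = 23283.
65+: Wₕ = 0.36992656; term = 0.36992656²·(1 − 0.03401834)·21.77/293 = 0.0098217914.
55–64: Wₕ = 0.63007344; term = 0.63007344²·(1 − 0.04458078)·11.83/654 = 0.0068609353.
Sum = 0.016682727.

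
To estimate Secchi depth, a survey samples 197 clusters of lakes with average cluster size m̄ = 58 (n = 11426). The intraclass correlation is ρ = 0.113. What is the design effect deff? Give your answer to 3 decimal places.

7.441

deff = 1 + (58 − 1)·0.113 = 1 + 6.441 = 7.441.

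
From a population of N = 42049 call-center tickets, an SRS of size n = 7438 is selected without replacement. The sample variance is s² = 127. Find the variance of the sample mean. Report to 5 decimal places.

0.01405

Under SRS without replacement, Var(ȳ) = (1 − f)·s²/n with f = n/N = 7438/42049 = 0.17688887.
Var(ȳ) = (1 − 0.17688887)·127/7438 = 0.82311113·0.017074482 = 0.014054197.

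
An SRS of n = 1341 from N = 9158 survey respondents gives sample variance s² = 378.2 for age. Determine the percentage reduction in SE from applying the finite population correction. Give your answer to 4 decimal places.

7.6111

f = n/N = 1341/9158 = 0.14642935.
SE_no-fpc = √(s²/n) = 0.5310634; SE_fpc = √((1−f)s²/n) = 0.49064357.
Ratio = √(1−f) = 0.92388887. Reduction = 100·(1 − 0.92388887) = 7.6111%.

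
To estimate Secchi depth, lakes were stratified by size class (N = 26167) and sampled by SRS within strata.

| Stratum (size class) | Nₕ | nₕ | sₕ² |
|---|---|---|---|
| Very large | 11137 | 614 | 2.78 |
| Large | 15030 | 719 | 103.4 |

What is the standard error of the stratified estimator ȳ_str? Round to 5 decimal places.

Var(ȳ_str) = Σₕ Wₕ²(1 − fₕ)sₕ²/nₕ with Wₕ = Nₕ/N, N = 26167.
Very large: Wₕ = 0.42561241; term = 0.42561241²·(1 − 0.05513154)·2.78/614 = 7.7495475 × 10^-4.
Large: Wₕ = 0.57438759; term = 0.57438759²·(1 − 0.04783766)·103.4/719 = 0.045176517.
Sum = 0.045951472.
SE = √(0.045951472) = 0.21436.

0.21436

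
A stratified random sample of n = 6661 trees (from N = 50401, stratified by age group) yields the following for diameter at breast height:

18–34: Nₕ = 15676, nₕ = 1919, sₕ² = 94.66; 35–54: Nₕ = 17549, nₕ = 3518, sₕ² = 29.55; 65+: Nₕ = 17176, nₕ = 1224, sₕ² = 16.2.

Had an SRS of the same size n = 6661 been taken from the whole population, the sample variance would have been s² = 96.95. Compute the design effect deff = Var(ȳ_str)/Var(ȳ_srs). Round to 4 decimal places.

0.5090

Var(ȳ_str) = Σ Wₕ²(1−fₕ)sₕ²/nₕ with Wₕ = Nₕ/50401:
  18–34: (15676/50401)²·(1−1919/15676)·94.66/1919 = 0.0041876677
  35–54: (17549/50401)²·(1−3518/17549)·29.55/3518 = 8.1418733 × 10^-4
  65+: (17176/50401)²·(1−1224/17176)·16.2/1224 = 0.0014275537
  → Var(ȳ_str) = 0.0064294087.
Var(ȳ_srs) = (1 − 6661/50401)·96.95/6661 = 0.012631299.
deff = 0.0064294087 / 0.012631299 = 0.5090.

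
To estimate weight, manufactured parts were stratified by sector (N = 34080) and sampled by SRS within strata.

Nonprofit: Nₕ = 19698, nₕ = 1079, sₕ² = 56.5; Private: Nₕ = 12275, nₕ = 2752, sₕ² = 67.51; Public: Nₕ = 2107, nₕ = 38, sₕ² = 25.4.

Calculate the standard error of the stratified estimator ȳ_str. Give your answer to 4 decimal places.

0.1467

Var(ȳ_str) = Σₕ Wₕ²(1 − fₕ)sₕ²/nₕ with Wₕ = Nₕ/N, N = 34080.
Nonprofit: Wₕ = 0.57799296; term = 0.57799296²·(1 − 0.05477713)·56.5/1079 = 0.016535081.
Private: Wₕ = 0.36018192; term = 0.36018192²·(1 − 0.22419552)·67.51/2752 = 0.0024689699.
Public: Wₕ = 0.06182512; term = 0.06182512²·(1 − 0.01803512)·25.4/38 = 0.0025088574.
Sum = 0.021512908.
SE = √(0.021512908) = 0.1467.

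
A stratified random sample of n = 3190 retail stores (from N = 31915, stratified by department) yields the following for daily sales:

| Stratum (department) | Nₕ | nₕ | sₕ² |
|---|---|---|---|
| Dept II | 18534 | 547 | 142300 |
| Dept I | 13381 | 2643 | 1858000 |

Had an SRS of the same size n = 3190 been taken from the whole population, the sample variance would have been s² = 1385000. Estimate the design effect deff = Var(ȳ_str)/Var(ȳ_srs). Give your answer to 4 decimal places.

Var(ȳ_str) = Σ Wₕ²(1−fₕ)sₕ²/nₕ with Wₕ = Nₕ/31915:
  Dept II: (18534/31915)²·(1−547/18534)·142300/547 = 85.144337
  Dept I: (13381/31915)²·(1−2643/13381)·1858000/2643 = 99.167832
  → Var(ȳ_str) = 184.31217.
Var(ȳ_srs) = (1 − 3190/31915)·1385000/3190 = 390.77276.
deff = 184.31217 / 390.77276 = 0.4717.

0.4717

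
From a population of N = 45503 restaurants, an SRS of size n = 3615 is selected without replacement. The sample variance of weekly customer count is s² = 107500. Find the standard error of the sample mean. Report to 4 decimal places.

5.2321

Under SRS without replacement, Var(ȳ) = (1 − f)·s²/n with f = n/N = 3615/45503 = 0.07944531.
Var(ȳ) = (1 − 0.07944531)·107500/3615 = 0.92055469·29.737206 = 27.374724.
SE(ȳ) = √(27.374724) = 5.2321.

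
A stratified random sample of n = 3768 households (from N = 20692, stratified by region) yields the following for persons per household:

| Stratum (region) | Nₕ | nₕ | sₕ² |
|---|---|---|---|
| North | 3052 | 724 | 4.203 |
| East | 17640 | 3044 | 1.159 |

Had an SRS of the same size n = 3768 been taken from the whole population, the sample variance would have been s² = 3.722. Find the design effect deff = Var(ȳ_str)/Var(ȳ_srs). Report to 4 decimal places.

Var(ȳ_str) = Σ Wₕ²(1−fₕ)sₕ²/nₕ with Wₕ = Nₕ/20692:
  North: (3052/20692)²·(1−724/3052)·4.203/724 = 9.6334842 × 10^-5
  East: (17640/20692)²·(1−3044/17640)·1.159/3044 = 2.2896352 × 10^-4
  → Var(ȳ_str) = 3.2529836 × 10^-4.
Var(ȳ_srs) = (1 − 3768/20692)·3.722/3768 = 8.0791565 × 10^-4.
deff = (3.2529836 × 10^-4) / (8.0791565 × 10^-4) = 0.4026.

0.4026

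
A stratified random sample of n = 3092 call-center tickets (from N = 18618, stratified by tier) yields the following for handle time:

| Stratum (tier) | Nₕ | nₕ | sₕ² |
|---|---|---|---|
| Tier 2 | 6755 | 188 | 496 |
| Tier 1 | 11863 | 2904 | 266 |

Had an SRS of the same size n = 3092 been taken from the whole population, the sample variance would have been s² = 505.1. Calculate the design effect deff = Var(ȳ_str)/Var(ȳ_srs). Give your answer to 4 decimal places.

2.6846

Var(ȳ_str) = Σ Wₕ²(1−fₕ)sₕ²/nₕ with Wₕ = Nₕ/18618:
  Tier 2: (6755/18618)²·(1−188/6755)·496/188 = 0.33763709
  Tier 1: (11863/18618)²·(1−2904/11863)·266/2904 = 0.02808491
  → Var(ȳ_str) = 0.365722.
Var(ȳ_srs) = (1 − 3092/18618)·505.1/3092 = 0.13622739.
deff = 0.365722 / 0.13622739 = 2.6846.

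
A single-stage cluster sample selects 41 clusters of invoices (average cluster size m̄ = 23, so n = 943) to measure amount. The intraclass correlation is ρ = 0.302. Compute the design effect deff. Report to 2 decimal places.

deff = 1 + (23 − 1)·0.302 = 1 + 6.644 = 7.644.

7.64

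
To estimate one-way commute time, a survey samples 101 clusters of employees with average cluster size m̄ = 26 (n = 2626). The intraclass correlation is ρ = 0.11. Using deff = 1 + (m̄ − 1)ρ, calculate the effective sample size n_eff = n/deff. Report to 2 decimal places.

700.27

deff = 1 + (26 − 1)·0.11 = 1 + 2.75 = 3.75.
n_eff = 2626 / 3.75 = 700.27.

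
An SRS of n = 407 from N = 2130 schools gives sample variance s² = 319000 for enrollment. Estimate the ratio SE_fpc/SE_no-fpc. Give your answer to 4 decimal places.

f = n/N = 407/2130 = 0.19107981.
SE_no-fpc = √(s²/n) = 27.996139; SE_fpc = √((1−f)s²/n) = 25.179724.
Ratio = √(1−f) = 0.89939990.

0.8994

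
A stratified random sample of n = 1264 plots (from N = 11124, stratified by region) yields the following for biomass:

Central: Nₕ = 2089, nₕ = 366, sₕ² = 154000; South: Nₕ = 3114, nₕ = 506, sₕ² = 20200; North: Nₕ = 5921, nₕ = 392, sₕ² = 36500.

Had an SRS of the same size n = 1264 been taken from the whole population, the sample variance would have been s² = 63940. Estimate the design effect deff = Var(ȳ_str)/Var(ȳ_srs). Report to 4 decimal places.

Var(ȳ_str) = Σ Wₕ²(1−fₕ)sₕ²/nₕ with Wₕ = Nₕ/11124:
  Central: (2089/11124)²·(1−366/2089)·154000/366 = 12.238872
  South: (3114/11124)²·(1−506/3114)·20200/506 = 2.6200229
  North: (5921/11124)²·(1−392/5921)·36500/392 = 24.633521
  → Var(ȳ_str) = 39.492416.
Var(ȳ_srs) = (1 − 1264/11124)·63940/1264 = 44.837511.
deff = 39.492416 / 44.837511 = 0.8808.

0.8808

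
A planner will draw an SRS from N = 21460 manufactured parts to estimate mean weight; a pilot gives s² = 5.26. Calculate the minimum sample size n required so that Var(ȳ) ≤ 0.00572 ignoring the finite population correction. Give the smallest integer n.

Without fpc, n₀ = s²/D = 5.26/0.00572 = 919.5804.
Rounding up, n = 920.

920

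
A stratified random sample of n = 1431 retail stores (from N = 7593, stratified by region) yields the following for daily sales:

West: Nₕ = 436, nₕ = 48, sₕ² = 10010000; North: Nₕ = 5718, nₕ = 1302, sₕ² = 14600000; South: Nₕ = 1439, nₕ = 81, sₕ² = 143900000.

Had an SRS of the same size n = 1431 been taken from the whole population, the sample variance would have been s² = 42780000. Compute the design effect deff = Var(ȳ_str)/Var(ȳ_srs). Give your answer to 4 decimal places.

2.7096

Var(ȳ_str) = Σ Wₕ²(1−fₕ)sₕ²/nₕ with Wₕ = Nₕ/7593:
  West: (436/7593)²·(1−48/436)·10010000/48 = 611.90536
  North: (5718/7593)²·(1−1302/5718)·14600000/1302 = 4911.2075
  South: (1439/7593)²·(1−81/1439)·143900000/81 = 60215.672
  → Var(ȳ_str) = 65738.785.
Var(ȳ_srs) = (1 − 1431/7593)·42780000/1431 = 24261.041.
deff = 65738.785 / 24261.041 = 2.7096.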